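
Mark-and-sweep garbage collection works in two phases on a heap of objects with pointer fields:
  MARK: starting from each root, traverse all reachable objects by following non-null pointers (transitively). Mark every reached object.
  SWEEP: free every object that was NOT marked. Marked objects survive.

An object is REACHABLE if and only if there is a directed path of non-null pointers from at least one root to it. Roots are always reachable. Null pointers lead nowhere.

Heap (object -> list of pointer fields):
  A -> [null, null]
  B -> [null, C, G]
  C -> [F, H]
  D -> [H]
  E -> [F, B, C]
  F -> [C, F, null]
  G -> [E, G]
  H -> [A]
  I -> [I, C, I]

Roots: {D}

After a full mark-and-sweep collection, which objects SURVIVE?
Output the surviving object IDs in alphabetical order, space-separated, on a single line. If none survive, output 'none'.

Roots: D
Mark D: refs=H, marked=D
Mark H: refs=A, marked=D H
Mark A: refs=null null, marked=A D H
Unmarked (collected): B C E F G I

Answer: A D H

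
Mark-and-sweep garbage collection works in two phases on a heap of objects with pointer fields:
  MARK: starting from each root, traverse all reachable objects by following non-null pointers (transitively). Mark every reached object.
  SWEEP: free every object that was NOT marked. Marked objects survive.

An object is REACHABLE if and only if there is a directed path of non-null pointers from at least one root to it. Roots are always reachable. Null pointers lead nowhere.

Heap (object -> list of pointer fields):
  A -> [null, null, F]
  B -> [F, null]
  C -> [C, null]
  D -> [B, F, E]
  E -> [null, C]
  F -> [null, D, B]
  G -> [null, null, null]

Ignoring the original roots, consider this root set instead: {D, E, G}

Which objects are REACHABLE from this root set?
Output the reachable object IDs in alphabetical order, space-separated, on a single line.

Answer: B C D E F G

Derivation:
Roots: D E G
Mark D: refs=B F E, marked=D
Mark E: refs=null C, marked=D E
Mark G: refs=null null null, marked=D E G
Mark B: refs=F null, marked=B D E G
Mark F: refs=null D B, marked=B D E F G
Mark C: refs=C null, marked=B C D E F G
Unmarked (collected): A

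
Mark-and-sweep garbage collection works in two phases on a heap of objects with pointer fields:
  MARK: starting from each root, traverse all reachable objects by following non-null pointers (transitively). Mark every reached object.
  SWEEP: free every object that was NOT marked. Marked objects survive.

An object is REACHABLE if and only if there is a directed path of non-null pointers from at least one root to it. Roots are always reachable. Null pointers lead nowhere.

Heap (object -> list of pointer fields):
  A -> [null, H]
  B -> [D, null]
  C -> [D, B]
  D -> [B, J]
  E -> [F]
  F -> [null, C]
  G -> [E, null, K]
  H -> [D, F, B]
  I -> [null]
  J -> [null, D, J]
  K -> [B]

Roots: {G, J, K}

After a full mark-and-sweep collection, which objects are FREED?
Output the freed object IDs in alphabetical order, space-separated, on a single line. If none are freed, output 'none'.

Roots: G J K
Mark G: refs=E null K, marked=G
Mark J: refs=null D J, marked=G J
Mark K: refs=B, marked=G J K
Mark E: refs=F, marked=E G J K
Mark D: refs=B J, marked=D E G J K
Mark B: refs=D null, marked=B D E G J K
Mark F: refs=null C, marked=B D E F G J K
Mark C: refs=D B, marked=B C D E F G J K
Unmarked (collected): A H I

Answer: A H I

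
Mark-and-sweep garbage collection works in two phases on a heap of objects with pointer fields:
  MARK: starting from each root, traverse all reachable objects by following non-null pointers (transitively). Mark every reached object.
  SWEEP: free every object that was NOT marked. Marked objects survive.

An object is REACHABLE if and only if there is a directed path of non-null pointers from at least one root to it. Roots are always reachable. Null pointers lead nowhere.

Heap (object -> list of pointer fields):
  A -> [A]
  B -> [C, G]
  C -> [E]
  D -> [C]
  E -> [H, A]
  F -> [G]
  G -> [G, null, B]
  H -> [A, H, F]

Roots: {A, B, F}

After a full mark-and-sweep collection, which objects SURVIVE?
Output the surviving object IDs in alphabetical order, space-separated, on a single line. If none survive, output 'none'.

Roots: A B F
Mark A: refs=A, marked=A
Mark B: refs=C G, marked=A B
Mark F: refs=G, marked=A B F
Mark C: refs=E, marked=A B C F
Mark G: refs=G null B, marked=A B C F G
Mark E: refs=H A, marked=A B C E F G
Mark H: refs=A H F, marked=A B C E F G H
Unmarked (collected): D

Answer: A B C E F G H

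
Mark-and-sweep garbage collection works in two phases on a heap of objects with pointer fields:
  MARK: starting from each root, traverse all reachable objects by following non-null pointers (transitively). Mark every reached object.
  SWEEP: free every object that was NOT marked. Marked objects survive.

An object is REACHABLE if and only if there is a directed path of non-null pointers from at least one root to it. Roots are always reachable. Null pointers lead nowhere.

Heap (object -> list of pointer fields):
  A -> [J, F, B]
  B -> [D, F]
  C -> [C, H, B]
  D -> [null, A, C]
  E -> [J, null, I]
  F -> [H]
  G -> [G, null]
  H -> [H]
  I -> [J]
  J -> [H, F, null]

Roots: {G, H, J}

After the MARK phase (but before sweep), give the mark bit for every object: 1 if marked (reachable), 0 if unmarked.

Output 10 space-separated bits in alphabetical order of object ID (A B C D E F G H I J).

Roots: G H J
Mark G: refs=G null, marked=G
Mark H: refs=H, marked=G H
Mark J: refs=H F null, marked=G H J
Mark F: refs=H, marked=F G H J
Unmarked (collected): A B C D E I

Answer: 0 0 0 0 0 1 1 1 0 1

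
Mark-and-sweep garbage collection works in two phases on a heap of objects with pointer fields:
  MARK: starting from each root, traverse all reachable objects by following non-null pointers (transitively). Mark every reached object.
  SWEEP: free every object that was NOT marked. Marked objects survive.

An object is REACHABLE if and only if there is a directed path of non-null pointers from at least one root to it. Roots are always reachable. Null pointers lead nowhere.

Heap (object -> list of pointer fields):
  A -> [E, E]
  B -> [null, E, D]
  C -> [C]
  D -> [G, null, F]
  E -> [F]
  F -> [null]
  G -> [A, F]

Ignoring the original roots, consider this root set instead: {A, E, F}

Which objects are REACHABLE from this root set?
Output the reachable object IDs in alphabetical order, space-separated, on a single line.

Answer: A E F

Derivation:
Roots: A E F
Mark A: refs=E E, marked=A
Mark E: refs=F, marked=A E
Mark F: refs=null, marked=A E F
Unmarked (collected): B C D G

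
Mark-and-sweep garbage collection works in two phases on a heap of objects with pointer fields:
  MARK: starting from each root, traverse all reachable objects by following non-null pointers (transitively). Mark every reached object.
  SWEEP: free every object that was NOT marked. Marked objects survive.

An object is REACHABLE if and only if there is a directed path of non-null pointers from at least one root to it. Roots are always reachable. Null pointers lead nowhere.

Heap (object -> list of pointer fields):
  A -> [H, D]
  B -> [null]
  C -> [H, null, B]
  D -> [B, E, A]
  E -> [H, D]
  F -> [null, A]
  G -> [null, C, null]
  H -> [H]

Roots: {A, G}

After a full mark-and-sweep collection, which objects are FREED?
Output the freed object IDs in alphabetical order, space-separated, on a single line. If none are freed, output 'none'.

Answer: F

Derivation:
Roots: A G
Mark A: refs=H D, marked=A
Mark G: refs=null C null, marked=A G
Mark H: refs=H, marked=A G H
Mark D: refs=B E A, marked=A D G H
Mark C: refs=H null B, marked=A C D G H
Mark B: refs=null, marked=A B C D G H
Mark E: refs=H D, marked=A B C D E G H
Unmarked (collected): F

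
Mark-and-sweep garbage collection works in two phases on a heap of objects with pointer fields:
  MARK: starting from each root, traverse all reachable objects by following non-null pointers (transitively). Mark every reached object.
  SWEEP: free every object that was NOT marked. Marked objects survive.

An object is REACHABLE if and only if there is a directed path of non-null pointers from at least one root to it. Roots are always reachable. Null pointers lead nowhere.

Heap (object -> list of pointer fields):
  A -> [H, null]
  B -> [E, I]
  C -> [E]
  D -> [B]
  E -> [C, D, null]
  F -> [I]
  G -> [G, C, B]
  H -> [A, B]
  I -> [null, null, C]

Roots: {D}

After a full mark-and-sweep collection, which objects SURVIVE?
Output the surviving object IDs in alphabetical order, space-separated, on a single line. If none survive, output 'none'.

Roots: D
Mark D: refs=B, marked=D
Mark B: refs=E I, marked=B D
Mark E: refs=C D null, marked=B D E
Mark I: refs=null null C, marked=B D E I
Mark C: refs=E, marked=B C D E I
Unmarked (collected): A F G H

Answer: B C D E I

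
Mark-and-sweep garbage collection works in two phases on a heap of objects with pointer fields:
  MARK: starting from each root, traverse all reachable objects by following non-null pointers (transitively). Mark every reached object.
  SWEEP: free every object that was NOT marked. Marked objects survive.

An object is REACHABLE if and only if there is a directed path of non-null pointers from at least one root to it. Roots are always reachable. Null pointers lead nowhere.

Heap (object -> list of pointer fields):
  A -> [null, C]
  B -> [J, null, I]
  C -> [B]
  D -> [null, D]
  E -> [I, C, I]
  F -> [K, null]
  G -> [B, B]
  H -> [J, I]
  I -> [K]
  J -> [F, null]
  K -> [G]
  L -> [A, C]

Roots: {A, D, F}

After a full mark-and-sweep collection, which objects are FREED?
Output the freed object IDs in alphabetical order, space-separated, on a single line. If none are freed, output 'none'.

Roots: A D F
Mark A: refs=null C, marked=A
Mark D: refs=null D, marked=A D
Mark F: refs=K null, marked=A D F
Mark C: refs=B, marked=A C D F
Mark K: refs=G, marked=A C D F K
Mark B: refs=J null I, marked=A B C D F K
Mark G: refs=B B, marked=A B C D F G K
Mark J: refs=F null, marked=A B C D F G J K
Mark I: refs=K, marked=A B C D F G I J K
Unmarked (collected): E H L

Answer: E H L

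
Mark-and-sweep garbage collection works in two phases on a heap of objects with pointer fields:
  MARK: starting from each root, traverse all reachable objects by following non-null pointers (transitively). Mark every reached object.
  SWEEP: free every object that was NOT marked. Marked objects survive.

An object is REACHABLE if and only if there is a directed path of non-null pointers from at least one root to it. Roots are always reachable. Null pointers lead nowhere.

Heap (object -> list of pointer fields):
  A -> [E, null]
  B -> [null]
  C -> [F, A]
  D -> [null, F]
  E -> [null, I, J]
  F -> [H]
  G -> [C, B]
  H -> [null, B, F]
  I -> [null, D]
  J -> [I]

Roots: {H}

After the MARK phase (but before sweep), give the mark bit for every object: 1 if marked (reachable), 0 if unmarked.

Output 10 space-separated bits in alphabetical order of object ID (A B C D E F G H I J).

Roots: H
Mark H: refs=null B F, marked=H
Mark B: refs=null, marked=B H
Mark F: refs=H, marked=B F H
Unmarked (collected): A C D E G I J

Answer: 0 1 0 0 0 1 0 1 0 0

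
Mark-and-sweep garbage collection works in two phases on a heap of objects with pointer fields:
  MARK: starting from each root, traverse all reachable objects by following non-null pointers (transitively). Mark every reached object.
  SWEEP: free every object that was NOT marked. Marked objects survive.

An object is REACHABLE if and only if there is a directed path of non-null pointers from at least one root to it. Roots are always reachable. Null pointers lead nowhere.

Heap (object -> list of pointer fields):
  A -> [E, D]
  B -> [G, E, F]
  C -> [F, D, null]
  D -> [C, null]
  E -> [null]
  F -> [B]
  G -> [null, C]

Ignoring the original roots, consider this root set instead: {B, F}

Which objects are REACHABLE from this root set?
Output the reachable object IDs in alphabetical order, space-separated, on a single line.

Roots: B F
Mark B: refs=G E F, marked=B
Mark F: refs=B, marked=B F
Mark G: refs=null C, marked=B F G
Mark E: refs=null, marked=B E F G
Mark C: refs=F D null, marked=B C E F G
Mark D: refs=C null, marked=B C D E F G
Unmarked (collected): A

Answer: B C D E F G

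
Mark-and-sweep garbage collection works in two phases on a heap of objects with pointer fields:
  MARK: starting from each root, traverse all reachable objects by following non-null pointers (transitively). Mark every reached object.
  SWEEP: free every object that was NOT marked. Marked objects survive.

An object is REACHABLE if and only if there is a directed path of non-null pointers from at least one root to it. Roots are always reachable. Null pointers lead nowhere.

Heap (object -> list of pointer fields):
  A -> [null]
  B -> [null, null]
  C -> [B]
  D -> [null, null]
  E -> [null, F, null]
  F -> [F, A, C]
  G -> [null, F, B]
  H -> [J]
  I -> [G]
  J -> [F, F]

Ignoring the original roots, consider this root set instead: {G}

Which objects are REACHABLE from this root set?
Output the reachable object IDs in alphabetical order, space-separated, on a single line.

Answer: A B C F G

Derivation:
Roots: G
Mark G: refs=null F B, marked=G
Mark F: refs=F A C, marked=F G
Mark B: refs=null null, marked=B F G
Mark A: refs=null, marked=A B F G
Mark C: refs=B, marked=A B C F G
Unmarked (collected): D E H I J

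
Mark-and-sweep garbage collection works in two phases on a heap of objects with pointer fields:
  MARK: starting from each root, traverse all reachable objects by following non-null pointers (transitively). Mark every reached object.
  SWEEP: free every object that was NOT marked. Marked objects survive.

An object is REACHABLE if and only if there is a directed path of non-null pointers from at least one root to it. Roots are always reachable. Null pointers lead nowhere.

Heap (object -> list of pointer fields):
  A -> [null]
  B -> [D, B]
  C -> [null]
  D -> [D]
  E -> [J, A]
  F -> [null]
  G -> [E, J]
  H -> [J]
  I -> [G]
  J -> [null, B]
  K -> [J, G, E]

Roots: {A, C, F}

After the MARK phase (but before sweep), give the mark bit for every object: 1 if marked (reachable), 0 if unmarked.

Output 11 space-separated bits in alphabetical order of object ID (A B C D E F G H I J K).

Roots: A C F
Mark A: refs=null, marked=A
Mark C: refs=null, marked=A C
Mark F: refs=null, marked=A C F
Unmarked (collected): B D E G H I J K

Answer: 1 0 1 0 0 1 0 0 0 0 0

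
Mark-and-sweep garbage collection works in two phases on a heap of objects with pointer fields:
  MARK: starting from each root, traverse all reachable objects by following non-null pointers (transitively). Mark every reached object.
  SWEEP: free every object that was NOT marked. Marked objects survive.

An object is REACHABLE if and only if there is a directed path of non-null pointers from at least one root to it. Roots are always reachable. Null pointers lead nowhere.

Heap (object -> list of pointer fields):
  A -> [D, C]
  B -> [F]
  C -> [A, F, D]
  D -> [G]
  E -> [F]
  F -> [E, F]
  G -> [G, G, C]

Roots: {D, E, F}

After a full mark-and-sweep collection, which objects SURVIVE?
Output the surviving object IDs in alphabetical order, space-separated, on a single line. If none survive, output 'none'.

Answer: A C D E F G

Derivation:
Roots: D E F
Mark D: refs=G, marked=D
Mark E: refs=F, marked=D E
Mark F: refs=E F, marked=D E F
Mark G: refs=G G C, marked=D E F G
Mark C: refs=A F D, marked=C D E F G
Mark A: refs=D C, marked=A C D E F G
Unmarked (collected): B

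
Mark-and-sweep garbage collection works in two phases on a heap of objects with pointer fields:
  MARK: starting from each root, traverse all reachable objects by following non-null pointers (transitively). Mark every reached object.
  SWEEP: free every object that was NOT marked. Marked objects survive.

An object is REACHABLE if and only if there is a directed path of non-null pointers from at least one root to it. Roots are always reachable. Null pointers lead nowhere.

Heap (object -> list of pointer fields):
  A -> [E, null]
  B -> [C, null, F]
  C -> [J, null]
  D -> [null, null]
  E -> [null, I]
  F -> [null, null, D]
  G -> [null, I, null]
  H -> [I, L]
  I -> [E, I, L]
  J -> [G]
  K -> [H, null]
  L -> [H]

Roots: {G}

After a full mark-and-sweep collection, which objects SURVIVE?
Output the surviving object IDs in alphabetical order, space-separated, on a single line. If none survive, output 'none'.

Roots: G
Mark G: refs=null I null, marked=G
Mark I: refs=E I L, marked=G I
Mark E: refs=null I, marked=E G I
Mark L: refs=H, marked=E G I L
Mark H: refs=I L, marked=E G H I L
Unmarked (collected): A B C D F J K

Answer: E G H I L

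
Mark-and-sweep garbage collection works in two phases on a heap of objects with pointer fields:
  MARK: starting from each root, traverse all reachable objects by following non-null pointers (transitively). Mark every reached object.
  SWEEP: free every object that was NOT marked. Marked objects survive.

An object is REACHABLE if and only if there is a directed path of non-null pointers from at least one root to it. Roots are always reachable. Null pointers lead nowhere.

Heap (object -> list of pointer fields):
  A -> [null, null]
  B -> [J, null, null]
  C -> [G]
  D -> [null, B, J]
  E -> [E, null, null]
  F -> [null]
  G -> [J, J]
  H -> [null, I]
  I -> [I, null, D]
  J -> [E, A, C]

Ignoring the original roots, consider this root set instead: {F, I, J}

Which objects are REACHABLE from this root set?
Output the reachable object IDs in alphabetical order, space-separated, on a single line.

Answer: A B C D E F G I J

Derivation:
Roots: F I J
Mark F: refs=null, marked=F
Mark I: refs=I null D, marked=F I
Mark J: refs=E A C, marked=F I J
Mark D: refs=null B J, marked=D F I J
Mark E: refs=E null null, marked=D E F I J
Mark A: refs=null null, marked=A D E F I J
Mark C: refs=G, marked=A C D E F I J
Mark B: refs=J null null, marked=A B C D E F I J
Mark G: refs=J J, marked=A B C D E F G I J
Unmarked (collected): H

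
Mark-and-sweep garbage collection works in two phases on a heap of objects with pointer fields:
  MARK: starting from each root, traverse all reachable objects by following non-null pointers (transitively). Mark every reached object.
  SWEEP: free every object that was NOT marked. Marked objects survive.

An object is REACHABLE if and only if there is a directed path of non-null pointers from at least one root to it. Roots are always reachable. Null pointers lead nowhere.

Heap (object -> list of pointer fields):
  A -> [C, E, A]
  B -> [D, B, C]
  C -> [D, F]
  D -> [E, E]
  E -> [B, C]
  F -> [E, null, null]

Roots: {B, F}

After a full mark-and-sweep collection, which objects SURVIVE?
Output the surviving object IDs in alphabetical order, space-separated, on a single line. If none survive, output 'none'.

Roots: B F
Mark B: refs=D B C, marked=B
Mark F: refs=E null null, marked=B F
Mark D: refs=E E, marked=B D F
Mark C: refs=D F, marked=B C D F
Mark E: refs=B C, marked=B C D E F
Unmarked (collected): A

Answer: B C D E F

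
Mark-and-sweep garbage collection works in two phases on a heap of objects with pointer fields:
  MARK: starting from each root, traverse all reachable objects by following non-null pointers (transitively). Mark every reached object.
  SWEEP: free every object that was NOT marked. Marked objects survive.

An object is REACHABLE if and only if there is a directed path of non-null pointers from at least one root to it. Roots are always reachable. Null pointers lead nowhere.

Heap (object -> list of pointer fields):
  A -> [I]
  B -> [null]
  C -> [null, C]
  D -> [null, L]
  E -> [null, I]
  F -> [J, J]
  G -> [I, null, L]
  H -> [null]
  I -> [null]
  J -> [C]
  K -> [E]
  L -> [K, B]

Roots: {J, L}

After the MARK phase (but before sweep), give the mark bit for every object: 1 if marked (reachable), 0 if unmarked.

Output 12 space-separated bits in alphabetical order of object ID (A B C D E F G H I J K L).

Roots: J L
Mark J: refs=C, marked=J
Mark L: refs=K B, marked=J L
Mark C: refs=null C, marked=C J L
Mark K: refs=E, marked=C J K L
Mark B: refs=null, marked=B C J K L
Mark E: refs=null I, marked=B C E J K L
Mark I: refs=null, marked=B C E I J K L
Unmarked (collected): A D F G H

Answer: 0 1 1 0 1 0 0 0 1 1 1 1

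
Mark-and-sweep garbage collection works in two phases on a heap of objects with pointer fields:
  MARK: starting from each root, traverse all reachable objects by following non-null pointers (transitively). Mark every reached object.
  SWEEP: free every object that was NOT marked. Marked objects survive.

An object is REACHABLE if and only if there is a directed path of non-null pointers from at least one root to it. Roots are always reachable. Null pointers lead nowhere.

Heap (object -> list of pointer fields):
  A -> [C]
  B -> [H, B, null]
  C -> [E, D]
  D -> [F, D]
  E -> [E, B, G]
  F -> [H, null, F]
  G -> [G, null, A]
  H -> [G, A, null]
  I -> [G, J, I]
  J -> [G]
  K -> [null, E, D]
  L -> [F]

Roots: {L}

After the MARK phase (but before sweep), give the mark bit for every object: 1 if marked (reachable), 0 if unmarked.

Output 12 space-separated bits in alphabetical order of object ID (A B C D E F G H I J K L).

Roots: L
Mark L: refs=F, marked=L
Mark F: refs=H null F, marked=F L
Mark H: refs=G A null, marked=F H L
Mark G: refs=G null A, marked=F G H L
Mark A: refs=C, marked=A F G H L
Mark C: refs=E D, marked=A C F G H L
Mark E: refs=E B G, marked=A C E F G H L
Mark D: refs=F D, marked=A C D E F G H L
Mark B: refs=H B null, marked=A B C D E F G H L
Unmarked (collected): I J K

Answer: 1 1 1 1 1 1 1 1 0 0 0 1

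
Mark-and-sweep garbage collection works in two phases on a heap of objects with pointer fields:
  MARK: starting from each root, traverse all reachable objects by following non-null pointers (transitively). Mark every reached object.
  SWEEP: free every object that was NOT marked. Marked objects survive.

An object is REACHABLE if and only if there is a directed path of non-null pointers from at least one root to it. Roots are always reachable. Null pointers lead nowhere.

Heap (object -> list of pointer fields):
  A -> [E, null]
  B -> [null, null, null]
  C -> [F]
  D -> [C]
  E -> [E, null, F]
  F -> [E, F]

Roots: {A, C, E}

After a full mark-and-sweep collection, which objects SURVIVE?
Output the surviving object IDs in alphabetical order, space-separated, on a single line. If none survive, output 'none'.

Answer: A C E F

Derivation:
Roots: A C E
Mark A: refs=E null, marked=A
Mark C: refs=F, marked=A C
Mark E: refs=E null F, marked=A C E
Mark F: refs=E F, marked=A C E F
Unmarked (collected): B D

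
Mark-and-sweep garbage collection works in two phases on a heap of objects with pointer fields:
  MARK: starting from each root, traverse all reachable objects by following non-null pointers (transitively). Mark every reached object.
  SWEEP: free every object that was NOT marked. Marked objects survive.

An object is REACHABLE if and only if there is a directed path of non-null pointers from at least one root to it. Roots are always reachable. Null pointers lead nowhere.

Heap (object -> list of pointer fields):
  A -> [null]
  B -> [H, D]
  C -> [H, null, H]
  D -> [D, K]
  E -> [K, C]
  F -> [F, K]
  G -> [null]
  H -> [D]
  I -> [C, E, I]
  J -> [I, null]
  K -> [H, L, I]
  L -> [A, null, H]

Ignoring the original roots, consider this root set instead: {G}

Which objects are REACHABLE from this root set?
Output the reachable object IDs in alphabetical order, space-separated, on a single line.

Answer: G

Derivation:
Roots: G
Mark G: refs=null, marked=G
Unmarked (collected): A B C D E F H I J K L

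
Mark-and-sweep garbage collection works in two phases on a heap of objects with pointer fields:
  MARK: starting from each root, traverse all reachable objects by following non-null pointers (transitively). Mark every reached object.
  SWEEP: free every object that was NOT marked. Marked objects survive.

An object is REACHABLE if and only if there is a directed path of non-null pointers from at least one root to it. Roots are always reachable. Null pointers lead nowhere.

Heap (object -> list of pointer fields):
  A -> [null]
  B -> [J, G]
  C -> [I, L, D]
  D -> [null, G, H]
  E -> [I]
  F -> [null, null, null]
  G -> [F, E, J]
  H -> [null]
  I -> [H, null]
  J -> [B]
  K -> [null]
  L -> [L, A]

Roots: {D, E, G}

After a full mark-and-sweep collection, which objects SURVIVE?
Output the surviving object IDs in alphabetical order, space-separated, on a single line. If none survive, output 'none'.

Answer: B D E F G H I J

Derivation:
Roots: D E G
Mark D: refs=null G H, marked=D
Mark E: refs=I, marked=D E
Mark G: refs=F E J, marked=D E G
Mark H: refs=null, marked=D E G H
Mark I: refs=H null, marked=D E G H I
Mark F: refs=null null null, marked=D E F G H I
Mark J: refs=B, marked=D E F G H I J
Mark B: refs=J G, marked=B D E F G H I J
Unmarked (collected): A C K L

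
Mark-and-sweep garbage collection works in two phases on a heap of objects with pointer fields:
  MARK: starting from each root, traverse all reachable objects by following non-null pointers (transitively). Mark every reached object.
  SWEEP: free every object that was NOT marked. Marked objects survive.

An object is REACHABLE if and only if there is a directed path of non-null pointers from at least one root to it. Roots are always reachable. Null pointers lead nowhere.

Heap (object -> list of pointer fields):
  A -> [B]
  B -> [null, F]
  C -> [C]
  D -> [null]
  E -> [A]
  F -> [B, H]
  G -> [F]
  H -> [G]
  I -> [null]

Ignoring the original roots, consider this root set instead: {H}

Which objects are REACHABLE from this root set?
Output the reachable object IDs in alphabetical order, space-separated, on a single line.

Roots: H
Mark H: refs=G, marked=H
Mark G: refs=F, marked=G H
Mark F: refs=B H, marked=F G H
Mark B: refs=null F, marked=B F G H
Unmarked (collected): A C D E I

Answer: B F G H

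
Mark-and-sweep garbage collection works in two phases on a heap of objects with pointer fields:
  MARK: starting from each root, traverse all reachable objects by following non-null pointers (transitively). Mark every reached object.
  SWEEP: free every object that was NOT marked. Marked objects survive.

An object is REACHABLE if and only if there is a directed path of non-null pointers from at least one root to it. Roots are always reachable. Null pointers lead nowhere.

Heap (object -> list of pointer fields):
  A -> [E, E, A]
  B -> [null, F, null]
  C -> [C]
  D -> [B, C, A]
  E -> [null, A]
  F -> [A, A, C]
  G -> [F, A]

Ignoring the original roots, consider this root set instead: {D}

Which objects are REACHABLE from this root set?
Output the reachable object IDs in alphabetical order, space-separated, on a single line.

Roots: D
Mark D: refs=B C A, marked=D
Mark B: refs=null F null, marked=B D
Mark C: refs=C, marked=B C D
Mark A: refs=E E A, marked=A B C D
Mark F: refs=A A C, marked=A B C D F
Mark E: refs=null A, marked=A B C D E F
Unmarked (collected): G

Answer: A B C D E F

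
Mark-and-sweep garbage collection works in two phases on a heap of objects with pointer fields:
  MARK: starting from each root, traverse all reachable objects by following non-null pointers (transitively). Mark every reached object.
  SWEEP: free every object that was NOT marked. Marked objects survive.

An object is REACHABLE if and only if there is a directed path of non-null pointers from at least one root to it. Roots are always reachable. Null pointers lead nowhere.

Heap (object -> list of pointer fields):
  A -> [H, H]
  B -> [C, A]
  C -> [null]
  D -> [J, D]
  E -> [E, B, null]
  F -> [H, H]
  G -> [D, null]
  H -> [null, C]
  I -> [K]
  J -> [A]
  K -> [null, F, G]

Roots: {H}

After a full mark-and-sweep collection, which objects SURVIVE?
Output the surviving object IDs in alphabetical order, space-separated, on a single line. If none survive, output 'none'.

Roots: H
Mark H: refs=null C, marked=H
Mark C: refs=null, marked=C H
Unmarked (collected): A B D E F G I J K

Answer: C H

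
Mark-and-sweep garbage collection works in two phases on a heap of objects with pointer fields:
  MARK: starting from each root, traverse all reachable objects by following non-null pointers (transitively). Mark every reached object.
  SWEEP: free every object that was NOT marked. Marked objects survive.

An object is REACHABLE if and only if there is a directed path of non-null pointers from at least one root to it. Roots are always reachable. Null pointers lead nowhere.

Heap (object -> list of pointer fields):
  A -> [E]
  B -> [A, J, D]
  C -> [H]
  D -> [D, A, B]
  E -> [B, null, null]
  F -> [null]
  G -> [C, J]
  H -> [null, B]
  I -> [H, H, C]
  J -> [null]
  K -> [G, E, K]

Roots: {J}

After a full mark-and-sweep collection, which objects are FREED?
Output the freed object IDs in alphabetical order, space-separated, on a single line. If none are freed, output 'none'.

Roots: J
Mark J: refs=null, marked=J
Unmarked (collected): A B C D E F G H I K

Answer: A B C D E F G H I K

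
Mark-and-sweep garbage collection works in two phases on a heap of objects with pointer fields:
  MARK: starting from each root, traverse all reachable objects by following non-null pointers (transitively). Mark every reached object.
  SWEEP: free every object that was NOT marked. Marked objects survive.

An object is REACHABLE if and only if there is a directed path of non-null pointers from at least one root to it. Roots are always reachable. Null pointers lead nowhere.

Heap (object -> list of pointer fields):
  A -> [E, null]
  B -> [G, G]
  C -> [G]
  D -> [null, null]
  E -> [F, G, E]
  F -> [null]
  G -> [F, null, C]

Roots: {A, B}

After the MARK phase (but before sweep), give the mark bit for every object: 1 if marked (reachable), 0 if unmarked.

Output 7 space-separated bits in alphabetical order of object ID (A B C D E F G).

Answer: 1 1 1 0 1 1 1

Derivation:
Roots: A B
Mark A: refs=E null, marked=A
Mark B: refs=G G, marked=A B
Mark E: refs=F G E, marked=A B E
Mark G: refs=F null C, marked=A B E G
Mark F: refs=null, marked=A B E F G
Mark C: refs=G, marked=A B C E F G
Unmarked (collected): D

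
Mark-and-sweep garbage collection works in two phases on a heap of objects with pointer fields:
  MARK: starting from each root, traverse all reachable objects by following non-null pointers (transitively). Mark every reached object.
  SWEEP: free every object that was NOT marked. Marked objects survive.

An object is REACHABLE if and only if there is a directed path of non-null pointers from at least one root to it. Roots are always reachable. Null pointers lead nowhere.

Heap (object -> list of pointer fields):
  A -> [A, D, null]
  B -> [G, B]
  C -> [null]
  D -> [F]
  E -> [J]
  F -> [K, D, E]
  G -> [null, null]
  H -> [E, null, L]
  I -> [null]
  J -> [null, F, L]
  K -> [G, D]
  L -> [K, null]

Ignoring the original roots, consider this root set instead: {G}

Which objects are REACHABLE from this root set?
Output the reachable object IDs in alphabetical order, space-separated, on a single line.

Answer: G

Derivation:
Roots: G
Mark G: refs=null null, marked=G
Unmarked (collected): A B C D E F H I J K L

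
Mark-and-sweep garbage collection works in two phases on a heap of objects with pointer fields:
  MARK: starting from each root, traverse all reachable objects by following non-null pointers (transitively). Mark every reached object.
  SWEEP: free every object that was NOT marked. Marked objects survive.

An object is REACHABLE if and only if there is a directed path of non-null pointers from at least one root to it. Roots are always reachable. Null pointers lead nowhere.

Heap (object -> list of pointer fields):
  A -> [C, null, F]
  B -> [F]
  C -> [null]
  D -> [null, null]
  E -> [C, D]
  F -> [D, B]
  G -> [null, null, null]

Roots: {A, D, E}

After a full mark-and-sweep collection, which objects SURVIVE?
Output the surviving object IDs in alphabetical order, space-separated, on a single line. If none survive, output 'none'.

Roots: A D E
Mark A: refs=C null F, marked=A
Mark D: refs=null null, marked=A D
Mark E: refs=C D, marked=A D E
Mark C: refs=null, marked=A C D E
Mark F: refs=D B, marked=A C D E F
Mark B: refs=F, marked=A B C D E F
Unmarked (collected): G

Answer: A B C D E F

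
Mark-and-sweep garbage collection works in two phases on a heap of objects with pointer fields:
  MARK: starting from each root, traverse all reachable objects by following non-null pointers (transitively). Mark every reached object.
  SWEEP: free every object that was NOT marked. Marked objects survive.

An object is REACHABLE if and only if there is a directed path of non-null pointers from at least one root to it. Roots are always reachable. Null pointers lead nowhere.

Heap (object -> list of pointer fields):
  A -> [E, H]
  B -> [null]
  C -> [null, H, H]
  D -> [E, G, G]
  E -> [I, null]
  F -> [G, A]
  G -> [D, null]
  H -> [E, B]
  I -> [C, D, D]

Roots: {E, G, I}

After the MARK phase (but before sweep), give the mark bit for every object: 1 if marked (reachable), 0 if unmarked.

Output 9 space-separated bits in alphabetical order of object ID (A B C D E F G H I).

Roots: E G I
Mark E: refs=I null, marked=E
Mark G: refs=D null, marked=E G
Mark I: refs=C D D, marked=E G I
Mark D: refs=E G G, marked=D E G I
Mark C: refs=null H H, marked=C D E G I
Mark H: refs=E B, marked=C D E G H I
Mark B: refs=null, marked=B C D E G H I
Unmarked (collected): A F

Answer: 0 1 1 1 1 0 1 1 1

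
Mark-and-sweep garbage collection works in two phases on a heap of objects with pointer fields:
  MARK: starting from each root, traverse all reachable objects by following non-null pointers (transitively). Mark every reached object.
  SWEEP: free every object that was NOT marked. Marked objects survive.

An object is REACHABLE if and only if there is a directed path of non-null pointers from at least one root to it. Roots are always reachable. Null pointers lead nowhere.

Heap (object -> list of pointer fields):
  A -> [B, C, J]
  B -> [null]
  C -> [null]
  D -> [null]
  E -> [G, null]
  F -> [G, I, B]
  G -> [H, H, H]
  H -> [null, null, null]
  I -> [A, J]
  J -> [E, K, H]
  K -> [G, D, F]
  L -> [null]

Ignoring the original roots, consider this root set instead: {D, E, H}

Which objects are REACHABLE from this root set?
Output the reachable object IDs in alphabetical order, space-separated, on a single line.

Roots: D E H
Mark D: refs=null, marked=D
Mark E: refs=G null, marked=D E
Mark H: refs=null null null, marked=D E H
Mark G: refs=H H H, marked=D E G H
Unmarked (collected): A B C F I J K L

Answer: D E G H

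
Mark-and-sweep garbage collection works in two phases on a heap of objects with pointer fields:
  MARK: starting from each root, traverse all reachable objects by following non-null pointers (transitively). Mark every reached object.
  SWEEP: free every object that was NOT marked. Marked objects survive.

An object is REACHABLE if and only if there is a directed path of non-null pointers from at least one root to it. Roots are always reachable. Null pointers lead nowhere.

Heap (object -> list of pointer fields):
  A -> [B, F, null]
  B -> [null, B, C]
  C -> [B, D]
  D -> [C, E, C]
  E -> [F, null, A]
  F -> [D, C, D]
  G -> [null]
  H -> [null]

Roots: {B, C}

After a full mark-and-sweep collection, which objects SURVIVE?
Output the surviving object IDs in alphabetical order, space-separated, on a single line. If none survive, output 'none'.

Roots: B C
Mark B: refs=null B C, marked=B
Mark C: refs=B D, marked=B C
Mark D: refs=C E C, marked=B C D
Mark E: refs=F null A, marked=B C D E
Mark F: refs=D C D, marked=B C D E F
Mark A: refs=B F null, marked=A B C D E F
Unmarked (collected): G H

Answer: A B C D E F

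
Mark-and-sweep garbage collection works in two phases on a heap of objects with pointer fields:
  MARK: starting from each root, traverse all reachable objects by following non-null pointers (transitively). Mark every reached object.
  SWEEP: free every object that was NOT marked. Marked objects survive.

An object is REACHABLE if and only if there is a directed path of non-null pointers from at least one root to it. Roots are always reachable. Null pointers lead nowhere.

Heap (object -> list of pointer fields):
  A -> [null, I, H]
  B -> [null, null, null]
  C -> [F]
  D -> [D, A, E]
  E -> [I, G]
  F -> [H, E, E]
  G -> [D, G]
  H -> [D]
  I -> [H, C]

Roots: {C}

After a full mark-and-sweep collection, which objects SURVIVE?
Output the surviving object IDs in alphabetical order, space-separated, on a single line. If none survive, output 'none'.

Roots: C
Mark C: refs=F, marked=C
Mark F: refs=H E E, marked=C F
Mark H: refs=D, marked=C F H
Mark E: refs=I G, marked=C E F H
Mark D: refs=D A E, marked=C D E F H
Mark I: refs=H C, marked=C D E F H I
Mark G: refs=D G, marked=C D E F G H I
Mark A: refs=null I H, marked=A C D E F G H I
Unmarked (collected): B

Answer: A C D E F G H I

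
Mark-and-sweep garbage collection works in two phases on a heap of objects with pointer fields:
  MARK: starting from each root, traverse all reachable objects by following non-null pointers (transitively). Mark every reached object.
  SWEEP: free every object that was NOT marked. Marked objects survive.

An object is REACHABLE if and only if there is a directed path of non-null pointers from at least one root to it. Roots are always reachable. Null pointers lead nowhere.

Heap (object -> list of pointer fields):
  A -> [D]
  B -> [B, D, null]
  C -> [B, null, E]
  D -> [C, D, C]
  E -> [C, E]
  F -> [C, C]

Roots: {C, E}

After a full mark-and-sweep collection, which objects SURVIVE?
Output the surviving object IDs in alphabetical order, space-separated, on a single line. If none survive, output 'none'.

Roots: C E
Mark C: refs=B null E, marked=C
Mark E: refs=C E, marked=C E
Mark B: refs=B D null, marked=B C E
Mark D: refs=C D C, marked=B C D E
Unmarked (collected): A F

Answer: B C D E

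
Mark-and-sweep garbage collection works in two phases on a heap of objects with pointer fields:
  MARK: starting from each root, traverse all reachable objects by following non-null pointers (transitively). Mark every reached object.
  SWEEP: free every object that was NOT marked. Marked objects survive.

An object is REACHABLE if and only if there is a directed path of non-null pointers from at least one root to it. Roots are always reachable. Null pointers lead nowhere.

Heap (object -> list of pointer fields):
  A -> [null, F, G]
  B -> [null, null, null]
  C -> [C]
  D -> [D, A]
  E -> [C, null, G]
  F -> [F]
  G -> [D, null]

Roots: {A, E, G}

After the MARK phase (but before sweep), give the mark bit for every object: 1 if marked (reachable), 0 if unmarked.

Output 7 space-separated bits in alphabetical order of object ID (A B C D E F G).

Roots: A E G
Mark A: refs=null F G, marked=A
Mark E: refs=C null G, marked=A E
Mark G: refs=D null, marked=A E G
Mark F: refs=F, marked=A E F G
Mark C: refs=C, marked=A C E F G
Mark D: refs=D A, marked=A C D E F G
Unmarked (collected): B

Answer: 1 0 1 1 1 1 1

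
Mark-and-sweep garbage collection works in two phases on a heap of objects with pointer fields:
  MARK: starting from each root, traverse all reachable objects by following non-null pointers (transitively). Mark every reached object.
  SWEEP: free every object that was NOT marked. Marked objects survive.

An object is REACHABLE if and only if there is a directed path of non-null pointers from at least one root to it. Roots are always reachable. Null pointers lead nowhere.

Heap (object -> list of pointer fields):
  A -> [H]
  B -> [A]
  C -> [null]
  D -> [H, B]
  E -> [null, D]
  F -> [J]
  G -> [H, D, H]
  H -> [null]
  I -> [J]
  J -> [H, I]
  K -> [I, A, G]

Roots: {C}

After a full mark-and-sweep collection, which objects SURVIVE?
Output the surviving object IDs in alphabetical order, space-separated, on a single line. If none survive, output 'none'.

Roots: C
Mark C: refs=null, marked=C
Unmarked (collected): A B D E F G H I J K

Answer: C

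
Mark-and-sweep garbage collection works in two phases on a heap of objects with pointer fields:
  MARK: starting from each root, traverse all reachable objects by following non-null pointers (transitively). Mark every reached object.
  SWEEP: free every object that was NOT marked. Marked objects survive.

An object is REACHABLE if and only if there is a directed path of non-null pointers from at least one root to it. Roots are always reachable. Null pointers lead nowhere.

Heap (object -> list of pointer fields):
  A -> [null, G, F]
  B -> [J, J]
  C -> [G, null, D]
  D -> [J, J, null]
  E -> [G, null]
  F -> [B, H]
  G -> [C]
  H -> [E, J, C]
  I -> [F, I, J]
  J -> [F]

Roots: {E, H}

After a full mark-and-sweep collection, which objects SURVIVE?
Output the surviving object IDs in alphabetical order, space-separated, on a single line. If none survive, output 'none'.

Answer: B C D E F G H J

Derivation:
Roots: E H
Mark E: refs=G null, marked=E
Mark H: refs=E J C, marked=E H
Mark G: refs=C, marked=E G H
Mark J: refs=F, marked=E G H J
Mark C: refs=G null D, marked=C E G H J
Mark F: refs=B H, marked=C E F G H J
Mark D: refs=J J null, marked=C D E F G H J
Mark B: refs=J J, marked=B C D E F G H J
Unmarked (collected): A I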